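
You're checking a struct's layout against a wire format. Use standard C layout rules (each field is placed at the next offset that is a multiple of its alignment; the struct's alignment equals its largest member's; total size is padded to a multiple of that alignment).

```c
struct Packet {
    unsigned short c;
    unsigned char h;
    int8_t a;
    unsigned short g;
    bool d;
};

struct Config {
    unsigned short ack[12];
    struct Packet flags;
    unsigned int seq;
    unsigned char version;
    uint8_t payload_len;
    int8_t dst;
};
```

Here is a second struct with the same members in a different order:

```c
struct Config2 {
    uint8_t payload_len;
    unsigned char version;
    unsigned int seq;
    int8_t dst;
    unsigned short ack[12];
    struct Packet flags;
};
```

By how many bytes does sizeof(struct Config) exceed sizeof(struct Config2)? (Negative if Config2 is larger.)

-4

Packet: @0: c [2B, align 2] → 2; @2: h [1B, align 1] → 3; @3: a [1B, align 1] → 4; @4: g [2B, align 2] → 6; @6: d [1B, align 1] → 7; +1 tail pad (align 2); size 8, align 2
@0: ack [24B, align 2] → 24
@24: flags [8B, align 2] → 32
@32: seq [4B, align 4] → 36
@36: version [1B, align 1] → 37
@37: payload_len [1B, align 1] → 38
@38: dst [1B, align 1] → 39
+1 tail pad (align 4)
size 40, align 4
— Config2 —
@0: payload_len [1B, align 1] → 1
@1: version [1B, align 1] → 2
+2 pad (align 4)
@4: seq [4B, align 4] → 8
@8: dst [1B, align 1] → 9
+1 pad (align 2)
@10: ack [24B, align 2] → 34
@34: flags [8B, align 2] → 42
+2 tail pad (align 4)
size 44, align 4
40 − 44 = -4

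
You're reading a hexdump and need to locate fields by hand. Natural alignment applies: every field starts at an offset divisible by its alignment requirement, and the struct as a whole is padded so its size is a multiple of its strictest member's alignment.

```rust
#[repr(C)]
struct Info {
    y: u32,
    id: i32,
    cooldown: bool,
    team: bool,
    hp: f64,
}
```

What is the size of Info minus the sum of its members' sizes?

6

@0: y [4B, align 4] → 4
@4: id [4B, align 4] → 8
@8: cooldown [1B, align 1] → 9
@9: team [1B, align 1] → 10
+6 pad (align 8)
@16: hp [8B, align 8] → 24
size 24, align 8
data bytes 18, size 24 → padding 6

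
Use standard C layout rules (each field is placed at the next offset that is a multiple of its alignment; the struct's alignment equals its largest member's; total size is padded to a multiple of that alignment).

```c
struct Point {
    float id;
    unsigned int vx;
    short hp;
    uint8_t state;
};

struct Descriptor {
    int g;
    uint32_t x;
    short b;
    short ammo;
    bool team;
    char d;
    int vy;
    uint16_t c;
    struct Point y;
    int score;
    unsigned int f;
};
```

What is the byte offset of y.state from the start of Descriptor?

Point: id at 0 (size 4, align 4) → ends 4; vx at 4 (size 4, align 4) → ends 8; hp at 8 (size 2, align 2) → ends 10; state at 10 (size 1, align 1) → ends 11; tail pad 1 to reach multiple of 4; total 12 bytes, alignment 4
g at 0 (size 4, align 4) → ends 4
x at 4 (size 4, align 4) → ends 8
b at 8 (size 2, align 2) → ends 10
ammo at 10 (size 2, align 2) → ends 12
team at 12 (size 1, align 1) → ends 13
d at 13 (size 1, align 1) → ends 14
pad 2 to align 4 for vy
vy at 16 (size 4, align 4) → ends 20
c at 20 (size 2, align 2) → ends 22
pad 2 to align 4 for y
y at 24 (size 12, align 4) → ends 36
within Point: state at 10
24 + 10 = 34

34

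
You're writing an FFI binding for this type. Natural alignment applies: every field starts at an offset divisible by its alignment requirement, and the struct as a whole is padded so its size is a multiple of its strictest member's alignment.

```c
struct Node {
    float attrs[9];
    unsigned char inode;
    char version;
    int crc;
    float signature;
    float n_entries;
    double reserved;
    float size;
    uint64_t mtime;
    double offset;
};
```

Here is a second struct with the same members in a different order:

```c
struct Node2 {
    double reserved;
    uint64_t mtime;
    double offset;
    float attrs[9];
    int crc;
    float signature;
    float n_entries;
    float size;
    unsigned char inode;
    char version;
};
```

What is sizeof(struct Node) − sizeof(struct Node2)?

8

0..36  attrs  (36B, 4-aligned)
36..37  inode  (1B, 1-aligned)
37..38  version  (1B, 1-aligned)
38..40  -- padding (2B)
40..44  crc  (4B, 4-aligned)
44..48  signature  (4B, 4-aligned)
48..52  n_entries  (4B, 4-aligned)
52..56  -- padding (4B)
56..64  reserved  (8B, 8-aligned)
64..68  size  (4B, 4-aligned)
68..72  -- padding (4B)
72..80  mtime  (8B, 8-aligned)
80..88  offset  (8B, 8-aligned)
sizeof = 88, alignof = 8
— Node2 —
0..8  reserved  (8B, 8-aligned)
8..16  mtime  (8B, 8-aligned)
16..24  offset  (8B, 8-aligned)
24..60  attrs  (36B, 4-aligned)
60..64  crc  (4B, 4-aligned)
64..68  signature  (4B, 4-aligned)
68..72  n_entries  (4B, 4-aligned)
72..76  size  (4B, 4-aligned)
76..77  inode  (1B, 1-aligned)
77..78  version  (1B, 1-aligned)
78..80  -- tail padding (2B)
sizeof = 80, alignof = 8
88 − 80 = 8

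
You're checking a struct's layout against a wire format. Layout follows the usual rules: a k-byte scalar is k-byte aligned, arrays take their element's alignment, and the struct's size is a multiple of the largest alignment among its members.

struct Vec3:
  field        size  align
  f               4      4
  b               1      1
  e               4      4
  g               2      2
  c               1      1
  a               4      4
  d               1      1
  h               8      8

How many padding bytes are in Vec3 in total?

0..4  f  (4B, 4-aligned)
4..5  b  (1B, 1-aligned)
5..8  -- padding (3B)
8..12  e  (4B, 4-aligned)
12..14  g  (2B, 2-aligned)
14..15  c  (1B, 1-aligned)
15..16  -- padding (1B)
16..20  a  (4B, 4-aligned)
20..21  d  (1B, 1-aligned)
21..24  -- padding (3B)
24..32  h  (8B, 8-aligned)
sizeof = 32, alignof = 8
data bytes 25, size 32 → padding 7

7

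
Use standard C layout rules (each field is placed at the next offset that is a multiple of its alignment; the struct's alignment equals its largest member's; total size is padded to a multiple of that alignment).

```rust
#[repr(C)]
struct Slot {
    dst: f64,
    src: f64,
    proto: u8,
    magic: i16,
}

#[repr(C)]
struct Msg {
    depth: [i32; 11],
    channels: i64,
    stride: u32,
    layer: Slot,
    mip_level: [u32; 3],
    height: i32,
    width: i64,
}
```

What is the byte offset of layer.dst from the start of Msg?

64

Slot: dst at 0 (size 8, align 8) → ends 8; src at 8 (size 8, align 8) → ends 16; proto at 16 (size 1, align 1) → ends 17; pad 1 to align 2 for magic; magic at 18 (size 2, align 2) → ends 20; tail pad 4 to reach multiple of 8; total 24 bytes, alignment 8
depth at 0 (size 44, align 4) → ends 44
pad 4 to align 8 for channels
channels at 48 (size 8, align 8) → ends 56
stride at 56 (size 4, align 4) → ends 60
pad 4 to align 8 for layer
layer at 64 (size 24, align 8) → ends 88
within Slot: dst at 0
64 + 0 = 64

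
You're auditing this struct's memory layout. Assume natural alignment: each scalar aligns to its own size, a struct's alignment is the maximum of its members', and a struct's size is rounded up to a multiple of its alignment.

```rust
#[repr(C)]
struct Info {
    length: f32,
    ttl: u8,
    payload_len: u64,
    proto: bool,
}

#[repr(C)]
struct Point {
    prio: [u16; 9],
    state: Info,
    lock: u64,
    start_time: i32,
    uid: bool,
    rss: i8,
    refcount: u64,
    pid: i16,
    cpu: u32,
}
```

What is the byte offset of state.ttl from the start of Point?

Info: @0: length [4B, align 4] → 4; @4: ttl [1B, align 1] → 5; +3 pad (align 8); @8: payload_len [8B, align 8] → 16; @16: proto [1B, align 1] → 17; +7 tail pad (align 8); size 24, align 8
@0: prio [18B, align 2] → 18
+6 pad (align 8)
@24: state [24B, align 8] → 48
within Info: ttl at 4
24 + 4 = 28

28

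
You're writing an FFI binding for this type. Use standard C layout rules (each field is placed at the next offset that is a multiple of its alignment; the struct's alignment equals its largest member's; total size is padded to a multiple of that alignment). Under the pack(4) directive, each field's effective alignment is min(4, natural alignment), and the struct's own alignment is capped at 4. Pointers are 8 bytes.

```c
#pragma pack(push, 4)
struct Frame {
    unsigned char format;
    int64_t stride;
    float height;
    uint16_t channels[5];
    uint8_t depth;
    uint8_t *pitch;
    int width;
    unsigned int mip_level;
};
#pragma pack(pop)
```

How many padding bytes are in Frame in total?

4

@0: format [1B, align 1] → 1
+3 pad (align 4)
@4: stride [8B, align 4] → 12
@12: height [4B, align 4] → 16
@16: channels [10B, align 2] → 26
@26: depth [1B, align 1] → 27
+1 pad (align 4)
@28: pitch [8B, align 4] → 36
@36: width [4B, align 4] → 40
@40: mip_level [4B, align 4] → 44
size 44, align 4
data bytes 40, size 44 → padding 4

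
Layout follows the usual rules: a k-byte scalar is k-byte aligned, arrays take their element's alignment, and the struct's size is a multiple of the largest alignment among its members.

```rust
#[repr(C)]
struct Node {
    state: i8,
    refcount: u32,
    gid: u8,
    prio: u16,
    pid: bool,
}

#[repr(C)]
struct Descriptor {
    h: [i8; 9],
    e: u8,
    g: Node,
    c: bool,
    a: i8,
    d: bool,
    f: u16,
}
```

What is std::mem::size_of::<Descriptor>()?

Node: 0..1  state  (1B, 1-aligned); 1..4  -- padding (3B); 4..8  refcount  (4B, 4-aligned); 8..9  gid  (1B, 1-aligned); 9..10  -- padding (1B); 10..12  prio  (2B, 2-aligned); 12..13  pid  (1B, 1-aligned); 13..16  -- tail padding (3B); sizeof = 16, alignof = 4
0..9  h  (9B, 1-aligned)
9..10  e  (1B, 1-aligned)
10..12  -- padding (2B)
12..28  g  (16B, 4-aligned)
28..29  c  (1B, 1-aligned)
29..30  a  (1B, 1-aligned)
30..31  d  (1B, 1-aligned)
31..32  -- padding (1B)
32..34  f  (2B, 2-aligned)
34..36  -- tail padding (2B)
sizeof = 36, alignof = 4

36 bytes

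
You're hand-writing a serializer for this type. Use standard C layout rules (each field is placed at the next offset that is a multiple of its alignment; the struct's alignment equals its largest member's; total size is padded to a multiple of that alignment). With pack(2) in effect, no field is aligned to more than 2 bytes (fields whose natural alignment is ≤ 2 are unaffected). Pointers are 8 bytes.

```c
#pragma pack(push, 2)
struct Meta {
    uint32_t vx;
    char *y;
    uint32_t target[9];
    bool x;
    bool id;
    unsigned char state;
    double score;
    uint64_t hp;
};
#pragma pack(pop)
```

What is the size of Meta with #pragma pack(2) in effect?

68

0..4  vx  (4B, 2-aligned)
4..12  y  (8B, 2-aligned)
12..48  target  (36B, 2-aligned)
48..49  x  (1B, 1-aligned)
49..50  id  (1B, 1-aligned)
50..51  state  (1B, 1-aligned)
51..52  -- padding (1B)
52..60  score  (8B, 2-aligned)
60..68  hp  (8B, 2-aligned)
sizeof = 68, alignof = 2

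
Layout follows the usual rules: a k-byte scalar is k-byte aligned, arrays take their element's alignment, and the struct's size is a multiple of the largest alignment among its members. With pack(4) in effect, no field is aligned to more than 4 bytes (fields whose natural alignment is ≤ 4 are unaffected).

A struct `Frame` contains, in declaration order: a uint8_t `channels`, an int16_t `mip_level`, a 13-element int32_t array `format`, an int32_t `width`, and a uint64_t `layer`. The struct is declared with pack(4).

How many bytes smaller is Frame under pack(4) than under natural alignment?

4

natural layout:
  0..1  channels  (1B, 1-aligned)
  1..2  -- padding (1B)
  2..4  mip_level  (2B, 2-aligned)
  4..56  format  (52B, 4-aligned)
  56..60  width  (4B, 4-aligned)
  60..64  -- padding (4B)
  64..72  layer  (8B, 8-aligned)
  sizeof = 72, alignof = 8
packed(4) layout:
  0..1  channels  (1B, 1-aligned)
  1..2  -- padding (1B)
  2..4  mip_level  (2B, 2-aligned)
  4..56  format  (52B, 4-aligned)
  56..60  width  (4B, 4-aligned)
  60..68  layer  (8B, 4-aligned)
  sizeof = 68, alignof = 4
72 − 68 = 4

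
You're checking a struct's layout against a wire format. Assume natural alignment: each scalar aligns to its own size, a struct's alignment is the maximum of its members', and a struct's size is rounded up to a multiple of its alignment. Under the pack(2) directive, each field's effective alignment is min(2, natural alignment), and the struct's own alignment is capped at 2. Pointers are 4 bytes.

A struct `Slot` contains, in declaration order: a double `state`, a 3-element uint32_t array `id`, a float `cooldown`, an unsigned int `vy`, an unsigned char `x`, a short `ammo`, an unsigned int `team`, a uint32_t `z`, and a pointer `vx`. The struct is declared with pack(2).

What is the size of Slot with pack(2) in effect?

44

0..8  state  (8B, 2-aligned)
8..20  id  (12B, 2-aligned)
20..24  cooldown  (4B, 2-aligned)
24..28  vy  (4B, 2-aligned)
28..29  x  (1B, 1-aligned)
29..30  -- padding (1B)
30..32  ammo  (2B, 2-aligned)
32..36  team  (4B, 2-aligned)
36..40  z  (4B, 2-aligned)
40..44  vx  (4B, 2-aligned)
sizeof = 44, alignof = 2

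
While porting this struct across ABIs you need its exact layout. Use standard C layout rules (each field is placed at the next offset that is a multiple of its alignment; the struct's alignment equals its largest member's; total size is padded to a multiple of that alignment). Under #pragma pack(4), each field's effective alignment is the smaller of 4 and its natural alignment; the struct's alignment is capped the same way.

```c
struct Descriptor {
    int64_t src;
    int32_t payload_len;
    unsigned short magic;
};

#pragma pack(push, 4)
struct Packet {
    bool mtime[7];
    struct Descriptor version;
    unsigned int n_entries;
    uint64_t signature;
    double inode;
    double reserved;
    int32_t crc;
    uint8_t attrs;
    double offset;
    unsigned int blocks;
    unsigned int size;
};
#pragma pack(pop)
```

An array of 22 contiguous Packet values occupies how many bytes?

1672

Descriptor: 0..8  src  (8B, 8-aligned); 8..12  payload_len  (4B, 4-aligned); 12..14  magic  (2B, 2-aligned); 14..16  -- tail padding (2B); sizeof = 16, alignof = 8
0..7  mtime  (7B, 1-aligned)
7..8  -- padding (1B)
8..24  version  (16B, 4-aligned)
24..28  n_entries  (4B, 4-aligned)
28..36  signature  (8B, 4-aligned)
36..44  inode  (8B, 4-aligned)
44..52  reserved  (8B, 4-aligned)
52..56  crc  (4B, 4-aligned)
56..57  attrs  (1B, 1-aligned)
57..60  -- padding (3B)
60..68  offset  (8B, 4-aligned)
68..72  blocks  (4B, 4-aligned)
72..76  size  (4B, 4-aligned)
sizeof = 76, alignof = 4
array of 22: 22 × 76 = 1672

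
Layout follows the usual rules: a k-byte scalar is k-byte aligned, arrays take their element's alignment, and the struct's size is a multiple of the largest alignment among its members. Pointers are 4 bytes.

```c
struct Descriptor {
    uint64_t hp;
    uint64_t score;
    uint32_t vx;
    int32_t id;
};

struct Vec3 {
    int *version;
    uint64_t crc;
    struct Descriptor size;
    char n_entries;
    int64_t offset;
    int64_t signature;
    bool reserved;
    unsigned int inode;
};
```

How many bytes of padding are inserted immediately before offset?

7

Descriptor: 0..8  hp  (8B, 8-aligned); 8..16  score  (8B, 8-aligned); 16..20  vx  (4B, 4-aligned); 20..24  id  (4B, 4-aligned); sizeof = 24, alignof = 8
0..4  version  (4B, 4-aligned)
4..8  -- padding (4B)
8..16  crc  (8B, 8-aligned)
16..40  size  (24B, 8-aligned)
40..41  n_entries  (1B, 1-aligned)
41..48  -- padding (7B)
48..56  offset  (8B, 8-aligned)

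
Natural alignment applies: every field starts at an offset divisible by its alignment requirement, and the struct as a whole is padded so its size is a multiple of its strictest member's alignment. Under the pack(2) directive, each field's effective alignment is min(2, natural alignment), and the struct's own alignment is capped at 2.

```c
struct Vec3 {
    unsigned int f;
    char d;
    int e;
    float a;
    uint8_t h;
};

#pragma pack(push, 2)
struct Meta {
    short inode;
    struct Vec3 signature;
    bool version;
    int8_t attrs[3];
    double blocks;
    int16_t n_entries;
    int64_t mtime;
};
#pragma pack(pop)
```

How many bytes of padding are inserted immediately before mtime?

0

Vec3: 0..4  f  (4B, 4-aligned); 4..5  d  (1B, 1-aligned); 5..8  -- padding (3B); 8..12  e  (4B, 4-aligned); 12..16  a  (4B, 4-aligned); 16..17  h  (1B, 1-aligned); 17..20  -- tail padding (3B); sizeof = 20, alignof = 4
0..2  inode  (2B, 2-aligned)
2..22  signature  (20B, 2-aligned)
22..23  version  (1B, 1-aligned)
23..26  attrs  (3B, 1-aligned)
26..34  blocks  (8B, 2-aligned)
34..36  n_entries  (2B, 2-aligned)
36..44  mtime  (8B, 2-aligned)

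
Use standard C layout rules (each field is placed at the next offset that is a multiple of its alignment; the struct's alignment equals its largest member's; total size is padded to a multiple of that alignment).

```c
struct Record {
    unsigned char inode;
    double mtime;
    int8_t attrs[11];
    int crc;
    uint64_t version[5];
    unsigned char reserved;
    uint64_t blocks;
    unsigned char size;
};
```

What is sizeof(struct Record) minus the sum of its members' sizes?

22

@0: inode [1B, align 1] → 1
+7 pad (align 8)
@8: mtime [8B, align 8] → 16
@16: attrs [11B, align 1] → 27
+1 pad (align 4)
@28: crc [4B, align 4] → 32
@32: version [40B, align 8] → 72
@72: reserved [1B, align 1] → 73
+7 pad (align 8)
@80: blocks [8B, align 8] → 88
@88: size [1B, align 1] → 89
+7 tail pad (align 8)
size 96, align 8
data bytes 74, size 96 → padding 22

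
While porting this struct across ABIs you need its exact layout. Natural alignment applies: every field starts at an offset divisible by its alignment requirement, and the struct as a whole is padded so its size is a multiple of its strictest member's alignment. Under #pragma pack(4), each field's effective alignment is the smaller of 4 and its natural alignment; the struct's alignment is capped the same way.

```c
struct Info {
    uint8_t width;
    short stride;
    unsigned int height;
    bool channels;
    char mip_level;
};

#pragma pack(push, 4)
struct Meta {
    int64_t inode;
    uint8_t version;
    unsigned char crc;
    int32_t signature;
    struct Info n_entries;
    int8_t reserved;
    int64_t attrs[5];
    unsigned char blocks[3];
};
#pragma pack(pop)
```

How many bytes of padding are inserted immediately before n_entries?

0

Info: width at 0 (size 1, align 1) → ends 1; pad 1 to align 2 for stride; stride at 2 (size 2, align 2) → ends 4; height at 4 (size 4, align 4) → ends 8; channels at 8 (size 1, align 1) → ends 9; mip_level at 9 (size 1, align 1) → ends 10; tail pad 2 to reach multiple of 4; total 12 bytes, alignment 4
inode at 0 (size 8, align 4) → ends 8
version at 8 (size 1, align 1) → ends 9
crc at 9 (size 1, align 1) → ends 10
pad 2 to align 4 for signature
signature at 12 (size 4, align 4) → ends 16
n_entries at 16 (size 12, align 4) → ends 28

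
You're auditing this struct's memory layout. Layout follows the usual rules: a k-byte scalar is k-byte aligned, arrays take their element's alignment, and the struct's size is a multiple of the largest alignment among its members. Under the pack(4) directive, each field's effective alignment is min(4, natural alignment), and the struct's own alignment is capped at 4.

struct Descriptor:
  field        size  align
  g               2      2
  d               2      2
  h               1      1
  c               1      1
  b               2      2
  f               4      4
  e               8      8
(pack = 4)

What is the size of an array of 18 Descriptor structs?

@0: g [2B, align 2] → 2
@2: d [2B, align 2] → 4
@4: h [1B, align 1] → 5
@5: c [1B, align 1] → 6
@6: b [2B, align 2] → 8
@8: f [4B, align 4] → 12
@12: e [8B, align 4] → 20
size 20, align 4
array of 18: 18 × 20 = 360

360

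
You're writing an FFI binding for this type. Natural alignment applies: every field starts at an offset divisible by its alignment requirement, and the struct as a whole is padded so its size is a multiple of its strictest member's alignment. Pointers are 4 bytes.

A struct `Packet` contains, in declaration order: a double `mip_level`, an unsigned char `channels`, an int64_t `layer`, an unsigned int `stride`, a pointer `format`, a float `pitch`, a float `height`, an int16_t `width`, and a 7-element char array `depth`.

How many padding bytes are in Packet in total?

14

@0: mip_level [8B, align 8] → 8
@8: channels [1B, align 1] → 9
+7 pad (align 8)
@16: layer [8B, align 8] → 24
@24: stride [4B, align 4] → 28
@28: format [4B, align 4] → 32
@32: pitch [4B, align 4] → 36
@36: height [4B, align 4] → 40
@40: width [2B, align 2] → 42
@42: depth [7B, align 1] → 49
+7 tail pad (align 8)
size 56, align 8
data bytes 42, size 56 → padding 14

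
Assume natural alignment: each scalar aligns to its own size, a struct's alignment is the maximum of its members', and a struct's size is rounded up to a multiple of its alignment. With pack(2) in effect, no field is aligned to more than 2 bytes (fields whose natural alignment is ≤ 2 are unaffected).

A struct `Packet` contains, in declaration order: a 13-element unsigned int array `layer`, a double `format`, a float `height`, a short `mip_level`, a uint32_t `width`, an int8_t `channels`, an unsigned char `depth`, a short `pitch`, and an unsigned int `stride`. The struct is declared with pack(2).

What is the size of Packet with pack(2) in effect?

layer at 0 (size 52, align 2) → ends 52
format at 52 (size 8, align 2) → ends 60
height at 60 (size 4, align 2) → ends 64
mip_level at 64 (size 2, align 2) → ends 66
width at 66 (size 4, align 2) → ends 70
channels at 70 (size 1, align 1) → ends 71
depth at 71 (size 1, align 1) → ends 72
pitch at 72 (size 2, align 2) → ends 74
stride at 74 (size 4, align 2) → ends 78
total 78 bytes, alignment 2

78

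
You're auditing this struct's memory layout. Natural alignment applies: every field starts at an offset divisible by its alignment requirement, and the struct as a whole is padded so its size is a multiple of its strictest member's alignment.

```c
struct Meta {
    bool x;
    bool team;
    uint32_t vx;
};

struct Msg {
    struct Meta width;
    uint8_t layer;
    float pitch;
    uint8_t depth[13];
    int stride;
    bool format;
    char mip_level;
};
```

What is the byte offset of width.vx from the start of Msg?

Meta: x at 0 (size 1, align 1) → ends 1; team at 1 (size 1, align 1) → ends 2; pad 2 to align 4 for vx; vx at 4 (size 4, align 4) → ends 8; total 8 bytes, alignment 4
width at 0 (size 8, align 4) → ends 8
within Meta: vx at 4
0 + 4 = 4

4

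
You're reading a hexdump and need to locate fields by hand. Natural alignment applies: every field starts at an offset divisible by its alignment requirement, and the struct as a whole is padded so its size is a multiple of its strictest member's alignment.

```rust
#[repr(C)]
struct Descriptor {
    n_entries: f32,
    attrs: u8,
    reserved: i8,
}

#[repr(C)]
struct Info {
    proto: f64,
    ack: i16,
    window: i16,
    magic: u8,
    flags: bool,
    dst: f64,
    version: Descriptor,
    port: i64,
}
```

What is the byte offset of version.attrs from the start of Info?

28

Descriptor: 0..4  n_entries  (4B, 4-aligned); 4..5  attrs  (1B, 1-aligned); 5..6  reserved  (1B, 1-aligned); 6..8  -- tail padding (2B); sizeof = 8, alignof = 4
0..8  proto  (8B, 8-aligned)
8..10  ack  (2B, 2-aligned)
10..12  window  (2B, 2-aligned)
12..13  magic  (1B, 1-aligned)
13..14  flags  (1B, 1-aligned)
14..16  -- padding (2B)
16..24  dst  (8B, 8-aligned)
24..32  version  (8B, 4-aligned)
within Descriptor: attrs at 4
24 + 4 = 28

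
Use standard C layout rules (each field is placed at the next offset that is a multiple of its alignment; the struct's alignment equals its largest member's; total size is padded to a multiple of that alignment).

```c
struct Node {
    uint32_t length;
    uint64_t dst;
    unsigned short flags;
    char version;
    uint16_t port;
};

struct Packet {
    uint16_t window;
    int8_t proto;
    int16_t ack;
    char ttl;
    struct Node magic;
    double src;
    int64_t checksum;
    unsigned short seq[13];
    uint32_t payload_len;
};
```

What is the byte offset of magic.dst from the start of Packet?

Node: 0..4  length  (4B, 4-aligned); 4..8  -- padding (4B); 8..16  dst  (8B, 8-aligned); 16..18  flags  (2B, 2-aligned); 18..19  version  (1B, 1-aligned); 19..20  -- padding (1B); 20..22  port  (2B, 2-aligned); 22..24  -- tail padding (2B); sizeof = 24, alignof = 8
0..2  window  (2B, 2-aligned)
2..3  proto  (1B, 1-aligned)
3..4  -- padding (1B)
4..6  ack  (2B, 2-aligned)
6..7  ttl  (1B, 1-aligned)
7..8  -- padding (1B)
8..32  magic  (24B, 8-aligned)
within Node: dst at 8
8 + 8 = 16

16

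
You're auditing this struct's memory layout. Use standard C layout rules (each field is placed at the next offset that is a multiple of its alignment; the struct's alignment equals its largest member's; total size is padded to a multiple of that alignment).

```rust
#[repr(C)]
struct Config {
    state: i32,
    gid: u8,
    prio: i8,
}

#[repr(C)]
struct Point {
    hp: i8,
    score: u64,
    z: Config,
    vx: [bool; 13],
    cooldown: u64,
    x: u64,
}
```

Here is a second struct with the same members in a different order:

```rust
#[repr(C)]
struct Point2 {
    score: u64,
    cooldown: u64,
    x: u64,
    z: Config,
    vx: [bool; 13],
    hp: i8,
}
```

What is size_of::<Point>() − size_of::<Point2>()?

8

Config: state at 0 (size 4, align 4) → ends 4; gid at 4 (size 1, align 1) → ends 5; prio at 5 (size 1, align 1) → ends 6; tail pad 2 to reach multiple of 4; total 8 bytes, alignment 4
hp at 0 (size 1, align 1) → ends 1
pad 7 to align 8 for score
score at 8 (size 8, align 8) → ends 16
z at 16 (size 8, align 4) → ends 24
vx at 24 (size 13, align 1) → ends 37
pad 3 to align 8 for cooldown
cooldown at 40 (size 8, align 8) → ends 48
x at 48 (size 8, align 8) → ends 56
total 56 bytes, alignment 8
— Point2 —
score at 0 (size 8, align 8) → ends 8
cooldown at 8 (size 8, align 8) → ends 16
x at 16 (size 8, align 8) → ends 24
z at 24 (size 8, align 4) → ends 32
vx at 32 (size 13, align 1) → ends 45
hp at 45 (size 1, align 1) → ends 46
tail pad 2 to reach multiple of 8
total 48 bytes, alignment 8
56 − 48 = 8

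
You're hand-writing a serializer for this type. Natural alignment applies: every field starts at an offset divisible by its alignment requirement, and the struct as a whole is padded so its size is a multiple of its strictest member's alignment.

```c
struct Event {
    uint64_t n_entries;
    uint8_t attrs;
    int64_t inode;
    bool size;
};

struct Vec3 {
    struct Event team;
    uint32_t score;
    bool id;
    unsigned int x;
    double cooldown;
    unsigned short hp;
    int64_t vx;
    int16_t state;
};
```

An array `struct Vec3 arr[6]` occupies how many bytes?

480

Event: n_entries at 0 (size 8, align 8) → ends 8; attrs at 8 (size 1, align 1) → ends 9; pad 7 to align 8 for inode; inode at 16 (size 8, align 8) → ends 24; size at 24 (size 1, align 1) → ends 25; tail pad 7 to reach multiple of 8; total 32 bytes, alignment 8
team at 0 (size 32, align 8) → ends 32
score at 32 (size 4, align 4) → ends 36
id at 36 (size 1, align 1) → ends 37
pad 3 to align 4 for x
x at 40 (size 4, align 4) → ends 44
pad 4 to align 8 for cooldown
cooldown at 48 (size 8, align 8) → ends 56
hp at 56 (size 2, align 2) → ends 58
pad 6 to align 8 for vx
vx at 64 (size 8, align 8) → ends 72
state at 72 (size 2, align 2) → ends 74
tail pad 6 to reach multiple of 8
total 80 bytes, alignment 8
array of 6: 6 × 80 = 480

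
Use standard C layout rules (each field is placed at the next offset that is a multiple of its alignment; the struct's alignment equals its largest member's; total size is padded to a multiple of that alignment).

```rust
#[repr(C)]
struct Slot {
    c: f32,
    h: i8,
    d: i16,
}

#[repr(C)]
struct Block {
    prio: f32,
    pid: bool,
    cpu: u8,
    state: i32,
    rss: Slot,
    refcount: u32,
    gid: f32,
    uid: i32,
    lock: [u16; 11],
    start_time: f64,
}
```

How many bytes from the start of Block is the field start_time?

Slot: 0..4  c  (4B, 4-aligned); 4..5  h  (1B, 1-aligned); 5..6  -- padding (1B); 6..8  d  (2B, 2-aligned); sizeof = 8, alignof = 4
0..4  prio  (4B, 4-aligned)
4..5  pid  (1B, 1-aligned)
5..6  cpu  (1B, 1-aligned)
6..8  -- padding (2B)
8..12  state  (4B, 4-aligned)
12..20  rss  (8B, 4-aligned)
20..24  refcount  (4B, 4-aligned)
24..28  gid  (4B, 4-aligned)
28..32  uid  (4B, 4-aligned)
32..54  lock  (22B, 2-aligned)
54..56  -- padding (2B)
56..64  start_time  (8B, 8-aligned)

56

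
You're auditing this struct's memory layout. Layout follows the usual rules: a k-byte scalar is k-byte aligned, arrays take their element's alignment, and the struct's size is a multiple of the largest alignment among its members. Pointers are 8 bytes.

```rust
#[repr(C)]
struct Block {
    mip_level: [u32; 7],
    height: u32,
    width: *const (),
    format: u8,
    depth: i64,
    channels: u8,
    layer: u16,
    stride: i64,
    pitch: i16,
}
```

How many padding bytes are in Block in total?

@0: mip_level [28B, align 4] → 28
@28: height [4B, align 4] → 32
@32: width [8B, align 8] → 40
@40: format [1B, align 1] → 41
+7 pad (align 8)
@48: depth [8B, align 8] → 56
@56: channels [1B, align 1] → 57
+1 pad (align 2)
@58: layer [2B, align 2] → 60
+4 pad (align 8)
@64: stride [8B, align 8] → 72
@72: pitch [2B, align 2] → 74
+6 tail pad (align 8)
size 80, align 8
data bytes 62, size 80 → padding 18

18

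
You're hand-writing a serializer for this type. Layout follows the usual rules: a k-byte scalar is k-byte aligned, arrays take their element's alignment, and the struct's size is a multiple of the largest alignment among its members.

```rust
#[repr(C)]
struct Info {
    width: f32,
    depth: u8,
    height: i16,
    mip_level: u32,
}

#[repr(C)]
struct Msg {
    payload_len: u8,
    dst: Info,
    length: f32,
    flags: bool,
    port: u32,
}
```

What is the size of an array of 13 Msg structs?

Info: 0..4  width  (4B, 4-aligned); 4..5  depth  (1B, 1-aligned); 5..6  -- padding (1B); 6..8  height  (2B, 2-aligned); 8..12  mip_level  (4B, 4-aligned); sizeof = 12, alignof = 4
0..1  payload_len  (1B, 1-aligned)
1..4  -- padding (3B)
4..16  dst  (12B, 4-aligned)
16..20  length  (4B, 4-aligned)
20..21  flags  (1B, 1-aligned)
21..24  -- padding (3B)
24..28  port  (4B, 4-aligned)
sizeof = 28, alignof = 4
array of 13: 13 × 28 = 364

364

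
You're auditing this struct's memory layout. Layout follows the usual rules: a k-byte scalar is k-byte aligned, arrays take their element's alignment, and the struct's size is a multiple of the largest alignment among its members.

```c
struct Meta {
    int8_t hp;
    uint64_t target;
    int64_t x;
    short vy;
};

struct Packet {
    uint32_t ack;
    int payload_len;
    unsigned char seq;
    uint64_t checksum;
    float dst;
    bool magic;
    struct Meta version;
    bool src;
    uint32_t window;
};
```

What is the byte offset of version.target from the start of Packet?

Meta: @0: hp [1B, align 1] → 1; +7 pad (align 8); @8: target [8B, align 8] → 16; @16: x [8B, align 8] → 24; @24: vy [2B, align 2] → 26; +6 tail pad (align 8); size 32, align 8
@0: ack [4B, align 4] → 4
@4: payload_len [4B, align 4] → 8
@8: seq [1B, align 1] → 9
+7 pad (align 8)
@16: checksum [8B, align 8] → 24
@24: dst [4B, align 4] → 28
@28: magic [1B, align 1] → 29
+3 pad (align 8)
@32: version [32B, align 8] → 64
within Meta: target at 8
32 + 8 = 40

40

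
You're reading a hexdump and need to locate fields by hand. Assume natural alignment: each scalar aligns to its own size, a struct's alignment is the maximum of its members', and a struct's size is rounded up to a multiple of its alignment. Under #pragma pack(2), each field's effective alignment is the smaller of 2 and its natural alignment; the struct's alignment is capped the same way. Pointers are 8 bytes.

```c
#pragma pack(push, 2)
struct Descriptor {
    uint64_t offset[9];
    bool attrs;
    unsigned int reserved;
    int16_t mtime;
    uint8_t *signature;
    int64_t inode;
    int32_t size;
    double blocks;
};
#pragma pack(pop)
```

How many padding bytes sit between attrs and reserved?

1

@0: offset [72B, align 2] → 72
@72: attrs [1B, align 1] → 73
+1 pad (align 2)
@74: reserved [4B, align 2] → 78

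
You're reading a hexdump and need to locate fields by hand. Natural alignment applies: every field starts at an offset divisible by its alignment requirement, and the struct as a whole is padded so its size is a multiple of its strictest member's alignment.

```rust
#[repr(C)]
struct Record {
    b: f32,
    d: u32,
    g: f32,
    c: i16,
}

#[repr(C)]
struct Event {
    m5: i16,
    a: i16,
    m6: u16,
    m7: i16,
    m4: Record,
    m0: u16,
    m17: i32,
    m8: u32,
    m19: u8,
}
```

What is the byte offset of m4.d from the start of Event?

12

Record: b at 0 (size 4, align 4) → ends 4; d at 4 (size 4, align 4) → ends 8; g at 8 (size 4, align 4) → ends 12; c at 12 (size 2, align 2) → ends 14; tail pad 2 to reach multiple of 4; total 16 bytes, alignment 4
m5 at 0 (size 2, align 2) → ends 2
a at 2 (size 2, align 2) → ends 4
m6 at 4 (size 2, align 2) → ends 6
m7 at 6 (size 2, align 2) → ends 8
m4 at 8 (size 16, align 4) → ends 24
within Record: d at 4
8 + 4 = 12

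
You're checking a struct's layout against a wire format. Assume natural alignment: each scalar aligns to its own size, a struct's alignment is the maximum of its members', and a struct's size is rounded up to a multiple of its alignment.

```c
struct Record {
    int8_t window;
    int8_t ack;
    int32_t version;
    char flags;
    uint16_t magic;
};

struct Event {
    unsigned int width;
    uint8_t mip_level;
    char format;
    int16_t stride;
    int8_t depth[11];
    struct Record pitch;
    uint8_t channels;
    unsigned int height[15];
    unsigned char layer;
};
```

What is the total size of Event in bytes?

100 bytes

Record: 0..1  window  (1B, 1-aligned); 1..2  ack  (1B, 1-aligned); 2..4  -- padding (2B); 4..8  version  (4B, 4-aligned); 8..9  flags  (1B, 1-aligned); 9..10  -- padding (1B); 10..12  magic  (2B, 2-aligned); sizeof = 12, alignof = 4
0..4  width  (4B, 4-aligned)
4..5  mip_level  (1B, 1-aligned)
5..6  format  (1B, 1-aligned)
6..8  stride  (2B, 2-aligned)
8..19  depth  (11B, 1-aligned)
19..20  -- padding (1B)
20..32  pitch  (12B, 4-aligned)
32..33  channels  (1B, 1-aligned)
33..36  -- padding (3B)
36..96  height  (60B, 4-aligned)
96..97  layer  (1B, 1-aligned)
97..100  -- tail padding (3B)
sizeof = 100, alignof = 4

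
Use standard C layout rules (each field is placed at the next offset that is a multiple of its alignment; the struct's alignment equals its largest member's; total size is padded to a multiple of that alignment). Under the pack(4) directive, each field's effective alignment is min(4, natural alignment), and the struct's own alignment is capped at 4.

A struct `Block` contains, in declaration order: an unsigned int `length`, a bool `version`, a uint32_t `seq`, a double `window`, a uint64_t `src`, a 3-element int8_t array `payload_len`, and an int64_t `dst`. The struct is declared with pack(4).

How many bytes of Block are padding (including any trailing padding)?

4

0..4  length  (4B, 4-aligned)
4..5  version  (1B, 1-aligned)
5..8  -- padding (3B)
8..12  seq  (4B, 4-aligned)
12..20  window  (8B, 4-aligned)
20..28  src  (8B, 4-aligned)
28..31  payload_len  (3B, 1-aligned)
31..32  -- padding (1B)
32..40  dst  (8B, 4-aligned)
sizeof = 40, alignof = 4
data bytes 36, size 40 → padding 4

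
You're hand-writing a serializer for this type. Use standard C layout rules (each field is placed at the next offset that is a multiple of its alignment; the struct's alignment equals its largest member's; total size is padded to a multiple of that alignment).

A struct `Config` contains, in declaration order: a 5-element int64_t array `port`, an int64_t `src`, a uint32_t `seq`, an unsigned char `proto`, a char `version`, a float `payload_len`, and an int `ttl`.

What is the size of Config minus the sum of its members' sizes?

0..40  port  (40B, 8-aligned)
40..48  src  (8B, 8-aligned)
48..52  seq  (4B, 4-aligned)
52..53  proto  (1B, 1-aligned)
53..54  version  (1B, 1-aligned)
54..56  -- padding (2B)
56..60  payload_len  (4B, 4-aligned)
60..64  ttl  (4B, 4-aligned)
sizeof = 64, alignof = 8
data bytes 62, size 64 → padding 2

2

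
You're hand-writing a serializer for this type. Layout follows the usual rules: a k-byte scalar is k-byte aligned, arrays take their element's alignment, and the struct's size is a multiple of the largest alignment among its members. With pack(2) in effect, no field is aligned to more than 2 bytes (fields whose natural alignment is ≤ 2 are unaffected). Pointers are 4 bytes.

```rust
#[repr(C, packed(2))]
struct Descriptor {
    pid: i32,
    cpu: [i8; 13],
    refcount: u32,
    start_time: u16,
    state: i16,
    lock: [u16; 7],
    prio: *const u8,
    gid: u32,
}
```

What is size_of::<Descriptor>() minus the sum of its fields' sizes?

@0: pid [4B, align 2] → 4
@4: cpu [13B, align 1] → 17
+1 pad (align 2)
@18: refcount [4B, align 2] → 22
@22: start_time [2B, align 2] → 24
@24: state [2B, align 2] → 26
@26: lock [14B, align 2] → 40
@40: prio [4B, align 2] → 44
@44: gid [4B, align 2] → 48
size 48, align 2
data bytes 47, size 48 → padding 1

1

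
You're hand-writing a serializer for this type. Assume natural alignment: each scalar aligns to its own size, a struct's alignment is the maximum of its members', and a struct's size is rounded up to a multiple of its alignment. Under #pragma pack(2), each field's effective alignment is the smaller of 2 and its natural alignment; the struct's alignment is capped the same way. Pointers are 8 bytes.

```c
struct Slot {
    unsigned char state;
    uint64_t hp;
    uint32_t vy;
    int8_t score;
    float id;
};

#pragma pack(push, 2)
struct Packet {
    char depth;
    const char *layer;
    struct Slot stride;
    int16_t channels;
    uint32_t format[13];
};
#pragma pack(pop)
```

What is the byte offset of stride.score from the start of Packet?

Slot: state at 0 (size 1, align 1) → ends 1; pad 7 to align 8 for hp; hp at 8 (size 8, align 8) → ends 16; vy at 16 (size 4, align 4) → ends 20; score at 20 (size 1, align 1) → ends 21; pad 3 to align 4 for id; id at 24 (size 4, align 4) → ends 28; tail pad 4 to reach multiple of 8; total 32 bytes, alignment 8
depth at 0 (size 1, align 1) → ends 1
pad 1 to align 2 for layer
layer at 2 (size 8, align 2) → ends 10
stride at 10 (size 32, align 2) → ends 42
within Slot: score at 20
10 + 20 = 30

30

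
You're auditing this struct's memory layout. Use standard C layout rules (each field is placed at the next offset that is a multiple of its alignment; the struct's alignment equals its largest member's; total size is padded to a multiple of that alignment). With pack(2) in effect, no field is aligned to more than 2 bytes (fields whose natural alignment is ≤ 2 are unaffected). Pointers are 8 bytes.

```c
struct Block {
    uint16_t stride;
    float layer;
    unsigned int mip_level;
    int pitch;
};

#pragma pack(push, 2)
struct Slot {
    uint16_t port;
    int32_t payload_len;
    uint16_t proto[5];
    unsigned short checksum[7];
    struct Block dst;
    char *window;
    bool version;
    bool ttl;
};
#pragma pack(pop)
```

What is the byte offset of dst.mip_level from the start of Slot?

Block: 0..2  stride  (2B, 2-aligned); 2..4  -- padding (2B); 4..8  layer  (4B, 4-aligned); 8..12  mip_level  (4B, 4-aligned); 12..16  pitch  (4B, 4-aligned); sizeof = 16, alignof = 4
0..2  port  (2B, 2-aligned)
2..6  payload_len  (4B, 2-aligned)
6..16  proto  (10B, 2-aligned)
16..30  checksum  (14B, 2-aligned)
30..46  dst  (16B, 2-aligned)
within Block: mip_level at 8
30 + 8 = 38

38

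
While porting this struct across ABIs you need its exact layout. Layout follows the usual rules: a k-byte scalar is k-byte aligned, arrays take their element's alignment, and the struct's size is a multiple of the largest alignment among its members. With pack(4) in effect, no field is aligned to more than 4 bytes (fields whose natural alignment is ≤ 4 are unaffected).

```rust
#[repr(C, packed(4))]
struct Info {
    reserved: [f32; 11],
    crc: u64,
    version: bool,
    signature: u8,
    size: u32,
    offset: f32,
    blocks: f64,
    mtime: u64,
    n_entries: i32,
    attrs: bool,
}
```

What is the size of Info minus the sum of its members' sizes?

0..44  reserved  (44B, 4-aligned)
44..52  crc  (8B, 4-aligned)
52..53  version  (1B, 1-aligned)
53..54  signature  (1B, 1-aligned)
54..56  -- padding (2B)
56..60  size  (4B, 4-aligned)
60..64  offset  (4B, 4-aligned)
64..72  blocks  (8B, 4-aligned)
72..80  mtime  (8B, 4-aligned)
80..84  n_entries  (4B, 4-aligned)
84..85  attrs  (1B, 1-aligned)
85..88  -- tail padding (3B)
sizeof = 88, alignof = 4
data bytes 83, size 88 → padding 5

5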